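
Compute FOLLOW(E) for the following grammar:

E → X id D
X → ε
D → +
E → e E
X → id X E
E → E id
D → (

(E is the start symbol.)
E is the start symbol, so $ ∈ FOLLOW(E).
In E → e E: E is at the end; this adds FOLLOW(E) to itself — nothing new
In X → id X E: E is at the end, add FOLLOW(X)
In E → E id: E is followed by id, add FIRST(id) \ {ε} = { 'id' }

The FOLLOW sets referred to above (computed the same way, to a fixed point):
  FOLLOW(X) = { 'e', 'id' }

Taking the union: FOLLOW(E) = { $, 'e', 'id' }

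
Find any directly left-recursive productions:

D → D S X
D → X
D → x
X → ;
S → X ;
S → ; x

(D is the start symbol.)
D → D S X: LEFT RECURSIVE (starts with D)
D → X: starts with X
D → x: starts with x
X → ;: starts with ';'
S → X ;: starts with X
S → ; x: starts with ';'

The grammar has direct left recursion on: D.

Answer: Yes, D is left-recursive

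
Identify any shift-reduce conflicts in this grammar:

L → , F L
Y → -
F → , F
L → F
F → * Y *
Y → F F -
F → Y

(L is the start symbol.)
Augment with L' → L and build the canonical LR(0) collection (I0 = CLOSURE({[L' → . L]}), then GOTO on every symbol after a dot until no new states appear). It has 17 states:
  I0: { [F → . * Y *], [F → . , F], [F → . Y], [L → . , F L], [L → . F], [L' → . L], [Y → . -], [Y → . F F -] }  — shift
  I1: { [F → * . Y *], [F → . * Y *], [F → . , F], [F → . Y], [Y → . -], [Y → . F F -] }  — shift
  I2: { [F → , . F], [F → . * Y *], [F → . , F], [F → . Y], [L → , . F L], [Y → . -], [Y → . F F -] }  — shift
  I3: { [Y → - .] }  — reduce
  I4: { [F → . * Y *], [F → . , F], [F → . Y], [L → F .], [Y → . -], [Y → . F F -], [Y → F . F -] }  — shift, reduce
  I5: { [L' → L .] }  — accept
  I6: { [F → Y .] }  — reduce
  I7: { [F → , . F], [F → . * Y *], [F → . , F], [F → . Y], [Y → . -], [Y → . F F -] }  — shift
  I8: { [F → . * Y *], [F → . , F], [F → . Y], [Y → . -], [Y → . F F -], [Y → F . F -], [Y → F F . -] }  — shift
  I9: { [Y → - .], [Y → F F - .] }  — 2 reduces
  I10: { [F → , F .], [F → . * Y *], [F → . , F], [F → . Y], [Y → . -], [Y → . F F -], [Y → F . F -] }  — shift, reduce
  I11: { [F → , F .], [F → . * Y *], [F → . , F], [F → . Y], [L → , F . L], [L → . , F L], [L → . F], [Y → . -], [Y → . F F -], [Y → F . F -] }  — shift, reduce
  I12: { [F → . * Y *], [F → . , F], [F → . Y], [L → F .], [Y → . -], [Y → . F F -], [Y → F . F -], [Y → F F . -] }  — shift, reduce
  I13: { [L → , F L .] }  — reduce
  I14: { [F → . * Y *], [F → . , F], [F → . Y], [Y → . -], [Y → . F F -], [Y → F . F -] }  — shift
  I15: { [F → * Y . *], [F → Y .] }  — shift, reduce
  I16: { [F → * Y * .] }  — reduce

I4 contains reduce item [L → F .] and shift items [F → . * Y *], [F → . , F], [Y → . -] — shift-reduce conflict.
I10 contains reduce item [F → , F .] and shift items [F → . * Y *], [F → . , F], [Y → . -] — shift-reduce conflict.
I11 contains reduce item [F → , F .] and shift items [F → . * Y *], [F → . , F], [L → . , F L], [Y → . -] — shift-reduce conflict.
I12 contains reduce item [L → F .] and shift items [F → . * Y *], [F → . , F], [Y → . -], [Y → F F . -] — shift-reduce conflict.
I15 contains reduce item [F → Y .] and shift item [F → * Y . *] — shift-reduce conflict.

Answer: Yes — I4: [L → F .] vs [F → . * Y *]; I10: [F → , F .] vs [F → . * Y *]; I11: [F → , F .] vs [F → . * Y *]; I12: [L → F .] vs [F → . * Y *]; I15: [F → Y .] vs [F → * Y . *]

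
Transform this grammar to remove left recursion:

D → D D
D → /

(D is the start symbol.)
D is directly left-recursive. The standard transformation for
  A → A α₁ | ... | A α_m | β₁ | ... | β_n
is
  A  → β₁ A' | ... | β_n A'
  A' → α₁ A' | ... | α_m A' | ε

D → / becomes D → / D'
D → D D becomes D' → D D'
Add D' → ε

Resulting grammar:
D → / D'
D' → D D'
D' → ε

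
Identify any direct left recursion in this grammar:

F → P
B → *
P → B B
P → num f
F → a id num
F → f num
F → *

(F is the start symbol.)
No direct left recursion

F → P: starts with P
B → *: starts with '*'
P → B B: starts with B
P → num f: starts with num
F → a id num: starts with a
F → f num: starts with f
F → *: starts with '*'

No direct left recursion found.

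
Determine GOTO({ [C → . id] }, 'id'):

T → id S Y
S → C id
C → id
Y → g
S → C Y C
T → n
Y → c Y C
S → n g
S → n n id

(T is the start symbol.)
GOTO(I, 'id') = CLOSURE({ [A → αX.β] : [A → α.Xβ] ∈ I, X = 'id' })

Items with dot before 'id', with the dot advanced:
  [C → . id] → [C → id .]
Closure adds nothing (no advanced item has the dot before a non-terminal).

GOTO = { [C → id .] }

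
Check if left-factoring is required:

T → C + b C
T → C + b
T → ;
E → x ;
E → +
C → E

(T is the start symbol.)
Left-factoring is needed when two productions for the same non-terminal
share a common prefix on the right-hand side.

Productions for T:
  T → C + b C
  T → C + b
  T → ;
Productions for E:
  E → x ;
  E → +

Found common prefix 'C + b' in productions for T

Answer: Yes, T has productions with common prefix 'C + b'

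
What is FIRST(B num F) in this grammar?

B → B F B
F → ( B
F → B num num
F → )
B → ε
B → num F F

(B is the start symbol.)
FIRST sets of the non-terminals involved (from the grammar, by fixed-point iteration):
  FIRST(B) = { '(', ')', 'num', ε }

To compute FIRST(B num F), process the symbols left to right:
Symbol B is a non-terminal. Add FIRST(B) \ {ε} = { '(', ')', 'num' }
B is nullable (ε ∈ FIRST(B)), continue to the next symbol.
Symbol num is a terminal. Add 'num' and stop.
FIRST(B num F) = { '(', ')', 'num' }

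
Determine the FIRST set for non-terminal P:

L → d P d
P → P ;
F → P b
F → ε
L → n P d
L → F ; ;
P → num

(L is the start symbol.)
{ 'num' }

To compute FIRST(P), examine every production with P on the left-hand side, reading each right-hand side left to right until a non-nullable symbol is reached.

From P → P ;:
  - P is the symbol being defined: contributes nothing new
    P is not nullable, so stop
From P → num:
  - num is a terminal: add 'num' and stop

Collecting: FIRST(P) = { 'num' }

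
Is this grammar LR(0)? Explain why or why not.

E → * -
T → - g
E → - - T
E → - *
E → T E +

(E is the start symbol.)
Yes, the grammar is LR(0)

Augment with E' → E and build the canonical LR(0) collection (I0 = CLOSURE({[E' → . E]}), then GOTO on every symbol after a dot until no new states appear). It has 13 states:
  I0: { [E → . * -], [E → . - *], [E → . - - T], [E → . T E +], [E' → . E], [T → . - g] }  — shift
  I1: { [E → * . -] }  — shift
  I2: { [E → - . *], [E → - . - T], [T → - . g] }  — shift
  I3: { [E' → E .] }  — accept
  I4: { [E → . * -], [E → . - *], [E → . - - T], [E → . T E +], [E → T . E +], [T → . - g] }  — shift
  I5: { [E → T E . +] }  — shift
  I6: { [E → T E + .] }  — reduce
  I7: { [E → - * .] }  — reduce
  I8: { [E → - - . T], [T → . - g] }  — shift
  I9: { [T → - g .] }  — reduce
  I10: { [T → - . g] }  — shift
  I11: { [E → - - T .] }  — reduce
  I12: { [E → * - .] }  — reduce

Every state is either a pure shift/goto state or contains exactly one complete item and nothing to shift — no conflicts. The grammar is LR(0).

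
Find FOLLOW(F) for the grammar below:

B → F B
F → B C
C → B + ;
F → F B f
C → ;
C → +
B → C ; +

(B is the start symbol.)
In B → F B: F is followed by B, add FIRST(B) \ {ε} = { '+', ';' }
In F → F B f: F is followed by B f, add FIRST(B f) \ {ε} = { '+', ';' }

Taking the union: FOLLOW(F) = { '+', ';' }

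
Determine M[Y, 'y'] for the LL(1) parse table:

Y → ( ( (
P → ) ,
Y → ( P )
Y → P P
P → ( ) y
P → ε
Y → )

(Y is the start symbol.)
To find M[Y, 'y'], we find productions for Y where 'y' is in the predict set (PREDICT(N → α) = (FIRST(α) \ {ε}) ∪ (FOLLOW(N) if α ⇒* ε)).

Relevant sets:
  FIRST(P) = { '(', ')', ε }
  FOLLOW(Y) = { $ }

Y → ( ( (: PREDICT = { '(' }
Y → ( P ): PREDICT = { '(' }
Y → P P: PREDICT = { $, '(', ')' }
Y → ): PREDICT = { ')' }

M[Y, 'y'] is empty (no production applies)

Answer: Empty (error entry)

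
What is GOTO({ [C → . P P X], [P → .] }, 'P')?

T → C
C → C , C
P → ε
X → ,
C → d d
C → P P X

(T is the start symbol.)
GOTO(I, 'P') = CLOSURE({ [A → αX.β] : [A → α.Xβ] ∈ I, X = 'P' })

Items with dot before 'P', with the dot advanced:
  [C → . P P X] → [C → P . P X]
Closure of the advanced items:
  [C → P . P X] has the dot before P: add [P → .]

GOTO = { [C → P . P X], [P → .] }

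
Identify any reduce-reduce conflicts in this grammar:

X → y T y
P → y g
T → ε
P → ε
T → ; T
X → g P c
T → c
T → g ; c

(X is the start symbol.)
No reduce-reduce conflicts

A reduce-reduce conflict occurs when an LR(0) state has two complete items [A → α .] and [B → β .] — both call for a reduction, and with no lookahead the parser cannot choose between them.

Augment with X' → X and build the canonical LR(0) collection (I0 = CLOSURE({[X' → . X]}), then GOTO on every symbol after a dot until no new states appear). It has 16 states:
  I0: { [X → . g P c], [X → . y T y], [X' → . X] }  — shift
  I1: { [X' → X .] }  — accept
  I2: { [P → . y g], [P → .], [X → g . P c] }  — shift, reduce
  I3: { [T → . ; T], [T → . c], [T → . g ; c], [T → .], [X → y . T y] }  — shift, reduce
  I4: { [T → . ; T], [T → . c], [T → . g ; c], [T → .], [T → ; . T] }  — shift, reduce
  I5: { [X → y T . y] }  — shift
  I6: { [T → c .] }  — reduce
  I7: { [T → g . ; c] }  — shift
  I8: { [T → g ; . c] }  — shift
  I9: { [T → g ; c .] }  — reduce
  I10: { [X → y T y .] }  — reduce
  I11: { [T → ; T .] }  — reduce
  I12: { [X → g P . c] }  — shift
  I13: { [P → y . g] }  — shift
  I14: { [P → y g .] }  — reduce
  I15: { [X → g P c .] }  — reduce

No state contains more than one complete item.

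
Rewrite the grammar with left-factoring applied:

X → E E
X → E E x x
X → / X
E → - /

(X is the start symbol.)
Left-factoring transforms A → αβ₁ | αβ₂ into A → αA' and A' → β₁ | β₂
(α is the longest common prefix among the alternatives). Repeat until
no nonterminal has two alternatives with a common prefix.

Round 1: X has alternatives sharing prefix 'E E'. Introduce X': X → E E X'
  Add: X' → ε
  Add: X' → x x

No remaining common prefixes — done.

Resulting grammar:
X → E E X'
X' → ε
X' → x x
X → / X
E → - /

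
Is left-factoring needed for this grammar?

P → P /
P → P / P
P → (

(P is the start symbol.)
Left-factoring is needed when two productions for the same non-terminal
share a common prefix on the right-hand side.

Productions for P:
  P → P /
  P → P / P
  P → (

Found common prefix 'P /' in productions for P

Answer: Yes, P has productions with common prefix 'P /'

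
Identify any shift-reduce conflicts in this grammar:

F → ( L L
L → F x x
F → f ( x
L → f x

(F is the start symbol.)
No shift-reduce conflicts

Augment with F' → F and build the canonical LR(0) collection (I0 = CLOSURE({[F' → . F]}), then GOTO on every symbol after a dot until no new states appear). It has 13 states:
  I0: { [F → . ( L L], [F → . f ( x], [F' → . F] }  — shift
  I1: { [F → ( . L L], [F → . ( L L], [F → . f ( x], [L → . F x x], [L → . f x] }  — shift
  I2: { [F' → F .] }  — accept
  I3: { [F → f . ( x] }  — shift
  I4: { [F → f ( . x] }  — shift
  I5: { [F → f ( x .] }  — reduce
  I6: { [L → F . x x] }  — shift
  I7: { [F → ( L . L], [F → . ( L L], [F → . f ( x], [L → . F x x], [L → . f x] }  — shift
  I8: { [F → f . ( x], [L → f . x] }  — shift
  I9: { [L → f x .] }  — reduce
  I10: { [F → ( L L .] }  — reduce
  I11: { [L → F x . x] }  — shift
  I12: { [L → F x x .] }  — reduce

No state contains both a complete item and a shift item.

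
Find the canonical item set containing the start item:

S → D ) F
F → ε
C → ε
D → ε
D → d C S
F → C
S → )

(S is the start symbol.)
First, augment the grammar with S' → S
I₀ = CLOSURE({ [S' → . S] }):
  [S' → . S] has the dot before S: add [S → . D ) F], [S → . )]
  [S → . D ) F] has the dot before D: add [D → .], [D → . d C S]
No further items can be added.

I₀ = { [D → . d C S], [D → .], [S → . )], [S → . D ) F], [S' → . S] }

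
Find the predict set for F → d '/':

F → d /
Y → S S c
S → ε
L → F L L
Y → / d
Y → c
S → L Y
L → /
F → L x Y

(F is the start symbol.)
PREDICT(F → d '/') = (FIRST(RHS) \ {ε}) ∪ (FOLLOW(F) if ε ∈ FIRST(RHS), i.e. RHS ⇒* ε)
FIRST(d '/') = { 'd' }
ε ∉ FIRST(d '/'), so FOLLOW(F) is not added.
PREDICT(F → d '/') = { 'd' }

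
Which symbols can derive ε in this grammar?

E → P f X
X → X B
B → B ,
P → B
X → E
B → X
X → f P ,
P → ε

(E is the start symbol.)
A non-terminal is nullable if it can derive ε (the empty string): either it has an ε-production, or it has a production whose right-hand side consists entirely of nullable non-terminals.

ε-productions: P → ε
So P is immediately nullable.
No further non-terminal can be added: every production for the remaining non-terminals contains a terminal or a non-nullable non-terminal.
Nullable = { 'P' }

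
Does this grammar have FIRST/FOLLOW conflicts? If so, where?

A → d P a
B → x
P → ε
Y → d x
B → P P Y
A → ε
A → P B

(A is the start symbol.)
A FIRST/FOLLOW conflict occurs when a non-terminal N has a nullable alternative N → β (β ⇒* ε) and another alternative N → α with FIRST(α) ∩ FOLLOW(N) ≠ ∅: on such a lookahead the parser cannot decide between expanding α and letting N vanish via β.

Nullable non-terminals: A, P.
FIRST sets used below: FIRST(P) = { ε }, FIRST(B) = { 'd', 'x' }

A: nullable alternative(s) A → ε; FOLLOW(A) = { $ }
  A → d P a: FIRST \ {ε} = { 'd' } — disjoint from FOLLOW(A)
  A → ε: FIRST \ {ε} = { } — this is the only nullable alternative, skip
  A → P B: FIRST \ {ε} = { 'd', 'x' } — disjoint from FOLLOW(A)
P has a nullable alternative but only one production, so nothing to check.

B, Y have no nullable alternative, so no FIRST/FOLLOW check is needed there.

No FIRST/FOLLOW conflicts found.

Answer: No FIRST/FOLLOW conflicts.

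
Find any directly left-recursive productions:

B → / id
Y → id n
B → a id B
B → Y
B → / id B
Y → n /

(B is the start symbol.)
Direct left recursion occurs when N → N α for some non-terminal N (the right-hand side begins with the left-hand side itself).

B → / id: starts with '/'
Y → id n: starts with id
B → a id B: starts with a
B → Y: starts with Y
B → / id B: starts with '/'
Y → n /: starts with n

No direct left recursion found.

Answer: No direct left recursion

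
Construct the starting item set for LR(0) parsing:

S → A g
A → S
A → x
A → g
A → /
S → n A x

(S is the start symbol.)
{ [A → . /], [A → . S], [A → . g], [A → . x], [S → . A g], [S → . n A x], [S' → . S] }

First, augment the grammar with S' → S
I₀ = CLOSURE({ [S' → . S] }):
  [S' → . S] has the dot before S: add [S → . A g], [S → . n A x]
  [S → . A g] has the dot before A: add [A → . S], [A → . x], [A → . g], [A → . /]
No further items can be added.

I₀ = { [A → . /], [A → . S], [A → . g], [A → . x], [S → . A g], [S → . n A x], [S' → . S] }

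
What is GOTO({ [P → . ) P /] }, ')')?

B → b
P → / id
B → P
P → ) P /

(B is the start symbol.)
{ [P → ) . P /], [P → . ) P /], [P → . / id] }

GOTO(I, ')') = CLOSURE({ [A → αX.β] : [A → α.Xβ] ∈ I, X = ')' })

Items with dot before ')', with the dot advanced:
  [P → . ) P /] → [P → ) . P /]
Closure of the advanced items:
  [P → ) . P /] has the dot before P: add [P → . / id], [P → . ) P /]

GOTO = { [P → ) . P /], [P → . ) P /], [P → . / id] }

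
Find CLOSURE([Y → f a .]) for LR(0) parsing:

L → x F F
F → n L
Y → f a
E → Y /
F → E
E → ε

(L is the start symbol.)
To compute CLOSURE, for each item [A → α.Bβ] where B is a non-terminal, add [B → .γ] for all productions B → γ; repeat for the newly added items until nothing changes.

Start with: [Y → f a .]
The dot is at the end, so nothing is added.

CLOSURE = { [Y → f a .] }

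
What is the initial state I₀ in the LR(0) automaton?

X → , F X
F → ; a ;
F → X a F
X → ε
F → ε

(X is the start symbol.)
First, augment the grammar with X' → X
I₀ = CLOSURE({ [X' → . X] }):
  [X' → . X] has the dot before X: add [X → . , F X], [X → .]
No further items can be added.

I₀ = { [X → . , F X], [X → .], [X' → . X] }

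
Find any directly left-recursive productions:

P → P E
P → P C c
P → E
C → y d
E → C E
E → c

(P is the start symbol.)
Yes, P is left-recursive

P → P E: LEFT RECURSIVE (starts with P)
P → P C c: LEFT RECURSIVE (starts with P)
P → E: starts with E
C → y d: starts with y
E → C E: starts with C
E → c: starts with c

The grammar has direct left recursion on: P.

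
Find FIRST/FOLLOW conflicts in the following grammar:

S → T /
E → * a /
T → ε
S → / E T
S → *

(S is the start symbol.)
No FIRST/FOLLOW conflicts.

Nullable non-terminals: T.
T has a nullable alternative but only one production, so nothing to check.

E, S have no nullable alternative, so no FIRST/FOLLOW check is needed there.

No FIRST/FOLLOW conflicts found.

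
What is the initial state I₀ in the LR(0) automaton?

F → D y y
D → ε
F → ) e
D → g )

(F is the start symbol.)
First, augment the grammar with F' → F
I₀ = CLOSURE({ [F' → . F] }):
  [F' → . F] has the dot before F: add [F → . D y y], [F → . ) e]
  [F → . D y y] has the dot before D: add [D → .], [D → . g )]
No further items can be added.

I₀ = { [D → . g )], [D → .], [F → . ) e], [F → . D y y], [F' → . F] }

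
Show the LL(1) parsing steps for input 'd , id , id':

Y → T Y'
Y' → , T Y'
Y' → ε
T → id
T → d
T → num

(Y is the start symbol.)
Stack is shown with the top on the left.

Stack     Input          Action
-------------------------------
Y $       d , id , id $  output Y → T Y'
T Y' $    d , id , id $  output T → d
d Y' $    d , id , id $  match 'd'
Y' $      , id , id $    output Y' → , T Y'
, T Y' $  , id , id $    match ','
T Y' $    id , id $      output T → id
id Y' $   id , id $      match 'id'
Y' $      , id $         output Y' → , T Y'
, T Y' $  , id $         match ','
T Y' $    id $           output T → id
id Y' $   id $           match 'id'
Y' $      $              output Y' → ε
$         $              accept

The string is accepted.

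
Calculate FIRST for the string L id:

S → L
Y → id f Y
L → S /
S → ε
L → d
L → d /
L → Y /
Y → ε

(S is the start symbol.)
FIRST sets of the non-terminals involved (from the grammar, by fixed-point iteration):
  FIRST(L) = { '/', 'd', 'id' }

To compute FIRST(L id), process the symbols left to right:
Symbol L is a non-terminal. Add FIRST(L) \ {ε} = { '/', 'd', 'id' }
L is not nullable (ε ∉ FIRST(L)), so stop here.
FIRST(L id) = { '/', 'd', 'id' }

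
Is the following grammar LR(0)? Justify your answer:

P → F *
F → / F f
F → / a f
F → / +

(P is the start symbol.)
Yes, the grammar is LR(0)

A grammar is LR(0) if no state in the canonical LR(0) collection has:
  - both a shift item (dot before a terminal) and a complete item (shift-reduce conflict), or
  - two or more complete items (reduce-reduce conflict; the accept item [P' → P .] counts as a complete item here).

Augment with P' → P and build the canonical LR(0) collection (I0 = CLOSURE({[P' → . P]}), then GOTO on every symbol after a dot until no new states appear). It has 10 states:
  I0: { [F → . / +], [F → . / F f], [F → . / a f], [P → . F *], [P' → . P] }  — shift
  I1: { [F → . / +], [F → . / F f], [F → . / a f], [F → / . +], [F → / . F f], [F → / . a f] }  — shift
  I2: { [P → F . *] }  — shift
  I3: { [P' → P .] }  — accept
  I4: { [P → F * .] }  — reduce
  I5: { [F → / + .] }  — reduce
  I6: { [F → / F . f] }  — shift
  I7: { [F → / a . f] }  — shift
  I8: { [F → / a f .] }  — reduce
  I9: { [F → / F f .] }  — reduce

Every state is either a pure shift/goto state or contains exactly one complete item and nothing to shift — no conflicts. The grammar is LR(0).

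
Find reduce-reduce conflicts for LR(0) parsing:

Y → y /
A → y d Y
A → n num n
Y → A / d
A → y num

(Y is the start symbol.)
Augment with Y' → Y and build the canonical LR(0) collection (I0 = CLOSURE({[Y' → . Y]}), then GOTO on every symbol after a dot until no new states appear). It has 13 states:
  I0: { [A → . n num n], [A → . y d Y], [A → . y num], [Y → . A / d], [Y → . y /], [Y' → . Y] }  — shift
  I1: { [Y → A . / d] }  — shift
  I2: { [Y' → Y .] }  — accept
  I3: { [A → n . num n] }  — shift
  I4: { [A → y . d Y], [A → y . num], [Y → y . /] }  — shift
  I5: { [Y → y / .] }  — reduce
  I6: { [A → . n num n], [A → . y d Y], [A → . y num], [A → y d . Y], [Y → . A / d], [Y → . y /] }  — shift
  I7: { [A → y num .] }  — reduce
  I8: { [A → y d Y .] }  — reduce
  I9: { [A → n num . n] }  — shift
  I10: { [A → n num n .] }  — reduce
  I11: { [Y → A / . d] }  — shift
  I12: { [Y → A / d .] }  — reduce

No state contains more than one complete item.

Answer: No reduce-reduce conflicts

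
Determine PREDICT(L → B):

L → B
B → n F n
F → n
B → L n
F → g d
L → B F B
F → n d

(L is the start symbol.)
{ 'n' }

PREDICT(L → B) = (FIRST(RHS) \ {ε}) ∪ (FOLLOW(L) if ε ∈ FIRST(RHS), i.e. RHS ⇒* ε)
FIRST(B) = { 'n' }
FIRST(B) = { 'n' }
ε ∉ FIRST(B), so FOLLOW(L) is not added.
PREDICT(L → B) = { 'n' }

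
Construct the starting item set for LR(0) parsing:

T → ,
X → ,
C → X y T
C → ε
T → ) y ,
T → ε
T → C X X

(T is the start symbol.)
{ [C → . X y T], [C → .], [T → . ) y ,], [T → . ,], [T → . C X X], [T → .], [T' → . T], [X → . ,] }

First, augment the grammar with T' → T
I₀ = CLOSURE({ [T' → . T] }):
  [T' → . T] has the dot before T: add [T → . ,], [T → . ) y ,], [T → .], [T → . C X X]
  [T → . C X X] has the dot before C: add [C → . X y T], [C → .]
  [C → . X y T] has the dot before X: add [X → . ,]
No further items can be added.

I₀ = { [C → . X y T], [C → .], [T → . ) y ,], [T → . ,], [T → . C X X], [T → .], [T' → . T], [X → . ,] }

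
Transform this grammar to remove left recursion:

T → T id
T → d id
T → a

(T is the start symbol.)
T is directly left-recursive. The standard transformation for
  A → A α₁ | ... | A α_m | β₁ | ... | β_n
is
  A  → β₁ A' | ... | β_n A'
  A' → α₁ A' | ... | α_m A' | ε

T → d id becomes T → d id T'
T → a becomes T → a T'
T → T id becomes T' → id T'
Add T' → ε

Resulting grammar:
T → d id T'
T → a T'
T' → id T'
T' → ε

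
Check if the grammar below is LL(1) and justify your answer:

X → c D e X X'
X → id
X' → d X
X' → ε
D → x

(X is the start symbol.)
A grammar is LL(1) if for each non-terminal N with multiple productions, the predict sets of those productions are pairwise disjoint, where PREDICT(N → α) = (FIRST(α) \ {ε}) ∪ (FOLLOW(N) if α ⇒* ε).

Relevant sets:
  FOLLOW(X') = { $, 'd' }

For X:
  PREDICT(X → c D e X X') = { 'c' }
  PREDICT(X → id) = { 'id' }
For X':
  PREDICT(X' → d X) = { 'd' }
  PREDICT(X' → ε) = { $, 'd' }
D has a single production, so nothing to check there.

Conflict found: Predict set conflict for X': { 'd' }
The grammar is NOT LL(1).

Answer: No. Predict set conflict for X': { 'd' }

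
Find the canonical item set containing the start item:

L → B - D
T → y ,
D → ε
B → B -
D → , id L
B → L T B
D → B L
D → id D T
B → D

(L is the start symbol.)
First, augment the grammar with L' → L
I₀ = CLOSURE({ [L' → . L] }):
  [L' → . L] has the dot before L: add [L → . B - D]
  [L → . B - D] has the dot before B: add [B → . B -], [B → . L T B], [B → . D]
  [B → . D] has the dot before D: add [D → .], [D → . , id L], [D → . B L], [D → . id D T]
No further items can be added.

I₀ = { [B → . B -], [B → . D], [B → . L T B], [D → . , id L], [D → . B L], [D → . id D T], [D → .], [L → . B - D], [L' → . L] }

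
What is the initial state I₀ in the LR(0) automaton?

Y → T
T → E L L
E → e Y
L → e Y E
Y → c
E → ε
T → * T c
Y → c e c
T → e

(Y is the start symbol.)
First, augment the grammar with Y' → Y
I₀ = CLOSURE({ [Y' → . Y] }):
  [Y' → . Y] has the dot before Y: add [Y → . T], [Y → . c], [Y → . c e c]
  [Y → . T] has the dot before T: add [T → . E L L], [T → . * T c], [T → . e]
  [T → . E L L] has the dot before E: add [E → . e Y], [E → .]
No further items can be added.

I₀ = { [E → . e Y], [E → .], [T → . * T c], [T → . E L L], [T → . e], [Y → . T], [Y → . c e c], [Y → . c], [Y' → . Y] }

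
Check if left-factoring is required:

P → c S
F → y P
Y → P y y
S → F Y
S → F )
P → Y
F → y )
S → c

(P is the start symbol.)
Left-factoring is needed when two productions for the same non-terminal
share a common prefix on the right-hand side.

Productions for P:
  P → c S
  P → Y
Productions for F:
  F → y P
  F → y )
Productions for S:
  S → F Y
  S → F )
  S → c

Found common prefix 'y' in productions for F
Found common prefix 'F' in productions for S

Answer: Yes, F has productions with common prefix 'y'; S has productions with common prefix 'F'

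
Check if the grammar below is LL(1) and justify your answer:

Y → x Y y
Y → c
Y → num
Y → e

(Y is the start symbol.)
For Y:
  PREDICT(Y → x Y y) = { 'x' }
  PREDICT(Y → c) = { 'c' }
  PREDICT(Y → num) = { 'num' }
  PREDICT(Y → e) = { 'e' }

All predict sets are disjoint. The grammar IS LL(1).

Answer: Yes, the grammar is LL(1).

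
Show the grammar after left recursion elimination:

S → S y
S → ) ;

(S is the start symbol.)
S is directly left-recursive. The standard transformation for
  A → A α₁ | ... | A α_m | β₁ | ... | β_n
is
  A  → β₁ A' | ... | β_n A'
  A' → α₁ A' | ... | α_m A' | ε

S → ) ; becomes S → ) ; S'
S → S y becomes S' → y S'
Add S' → ε

Resulting grammar:
S → ) ; S'
S' → y S'
S' → ε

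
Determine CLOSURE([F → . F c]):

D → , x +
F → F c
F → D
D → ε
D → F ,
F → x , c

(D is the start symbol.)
To compute CLOSURE, for each item [A → α.Bβ] where B is a non-terminal, add [B → .γ] for all productions B → γ; repeat for the newly added items until nothing changes.

Start with: [F → . F c]
  [F → . F c] has the dot before F: add [F → . D], [F → . x , c]
  [F → . D] has the dot before D: add [D → . , x +], [D → .], [D → . F ,]
No further items can be added.

CLOSURE = { [D → . , x +], [D → . F ,], [D → .], [F → . D], [F → . F c], [F → . x , c] }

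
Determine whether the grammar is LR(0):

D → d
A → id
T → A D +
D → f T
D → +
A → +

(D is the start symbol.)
A grammar is LR(0) if no state in the canonical LR(0) collection has:
  - both a shift item (dot before a terminal) and a complete item (shift-reduce conflict), or
  - two or more complete items (reduce-reduce conflict; the accept item [D' → D .] counts as a complete item here).

Augment with D' → D and build the canonical LR(0) collection (I0 = CLOSURE({[D' → . D]}), then GOTO on every symbol after a dot until no new states appear). It has 11 states:
  I0: { [D → . +], [D → . d], [D → . f T], [D' → . D] }  — shift
  I1: { [D → + .] }  — reduce
  I2: { [D' → D .] }  — accept
  I3: { [D → d .] }  — reduce
  I4: { [A → . +], [A → . id], [D → f . T], [T → . A D +] }  — shift
  I5: { [A → + .] }  — reduce
  I6: { [D → . +], [D → . d], [D → . f T], [T → A . D +] }  — shift
  I7: { [D → f T .] }  — reduce
  I8: { [A → id .] }  — reduce
  I9: { [T → A D . +] }  — shift
  I10: { [T → A D + .] }  — reduce

Every state is either a pure shift/goto state or contains exactly one complete item and nothing to shift — no conflicts. The grammar is LR(0).

Answer: Yes, the grammar is LR(0)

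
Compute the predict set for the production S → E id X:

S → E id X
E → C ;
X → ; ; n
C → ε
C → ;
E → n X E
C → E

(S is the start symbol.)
{ ';', 'n' }

PREDICT(S → E id X) = (FIRST(RHS) \ {ε}) ∪ (FOLLOW(S) if ε ∈ FIRST(RHS), i.e. RHS ⇒* ε)
FIRST(E) = { ';', 'n' }
FIRST(E id X) = { ';', 'n' }
ε ∉ FIRST(E id X), so FOLLOW(S) is not added.
PREDICT(S → E id X) = { ';', 'n' }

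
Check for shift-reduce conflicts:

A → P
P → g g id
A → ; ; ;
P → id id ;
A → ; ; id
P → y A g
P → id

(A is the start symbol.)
Augment with A' → A and build the canonical LR(0) collection (I0 = CLOSURE({[A' → . A]}), then GOTO on every symbol after a dot until no new states appear). It has 16 states:
  I0: { [A → . ; ; ;], [A → . ; ; id], [A → . P], [A' → . A], [P → . g g id], [P → . id id ;], [P → . id], [P → . y A g] }  — shift
  I1: { [A → ; . ; ;], [A → ; . ; id] }  — shift
  I2: { [A' → A .] }  — accept
  I3: { [A → P .] }  — reduce
  I4: { [P → g . g id] }  — shift
  I5: { [P → id . id ;], [P → id .] }  — shift, reduce
  I6: { [A → . ; ; ;], [A → . ; ; id], [A → . P], [P → . g g id], [P → . id id ;], [P → . id], [P → . y A g], [P → y . A g] }  — shift
  I7: { [P → y A . g] }  — shift
  I8: { [P → y A g .] }  — reduce
  I9: { [P → id id . ;] }  — shift
  I10: { [P → id id ; .] }  — reduce
  I11: { [P → g g . id] }  — shift
  I12: { [P → g g id .] }  — reduce
  I13: { [A → ; ; . ;], [A → ; ; . id] }  — shift
  I14: { [A → ; ; ; .] }  — reduce
  I15: { [A → ; ; id .] }  — reduce

I5 contains reduce item [P → id .] and shift item [P → id . id ;] — shift-reduce conflict.

Answer: Yes — I5: [P → id .] vs [P → id . id ;]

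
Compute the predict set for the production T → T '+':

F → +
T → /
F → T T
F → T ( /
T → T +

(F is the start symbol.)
{ '/' }

PREDICT(T → T '+') = (FIRST(RHS) \ {ε}) ∪ (FOLLOW(T) if ε ∈ FIRST(RHS), i.e. RHS ⇒* ε)
FIRST(T) = { '/' }
FIRST(T '+') = { '/' }
ε ∉ FIRST(T '+'), so FOLLOW(T) is not added.
PREDICT(T → T '+') = { '/' }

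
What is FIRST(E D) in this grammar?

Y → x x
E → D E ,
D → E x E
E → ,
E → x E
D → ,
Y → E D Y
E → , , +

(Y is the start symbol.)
{ ',', 'x' }

FIRST sets of the non-terminals involved (from the grammar, by fixed-point iteration):
  FIRST(E) = { ',', 'x' }

To compute FIRST(E D), process the symbols left to right:
Symbol E is a non-terminal. Add FIRST(E) \ {ε} = { ',', 'x' }
E is not nullable (ε ∉ FIRST(E)), so stop here.
FIRST(E D) = { ',', 'x' }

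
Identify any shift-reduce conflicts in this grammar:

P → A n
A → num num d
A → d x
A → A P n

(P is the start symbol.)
Augment with P' → P and build the canonical LR(0) collection (I0 = CLOSURE({[P' → . P]}), then GOTO on every symbol after a dot until no new states appear). It has 11 states:
  I0: { [A → . A P n], [A → . d x], [A → . num num d], [P → . A n], [P' → . P] }  — shift
  I1: { [A → . A P n], [A → . d x], [A → . num num d], [A → A . P n], [P → . A n], [P → A . n] }  — shift
  I2: { [P' → P .] }  — accept
  I3: { [A → d . x] }  — shift
  I4: { [A → num . num d] }  — shift
  I5: { [A → num num . d] }  — shift
  I6: { [A → num num d .] }  — reduce
  I7: { [A → d x .] }  — reduce
  I8: { [A → A P . n] }  — shift
  I9: { [P → A n .] }  — reduce
  I10: { [A → A P n .] }  — reduce

No state contains both a complete item and a shift item.

Answer: No shift-reduce conflicts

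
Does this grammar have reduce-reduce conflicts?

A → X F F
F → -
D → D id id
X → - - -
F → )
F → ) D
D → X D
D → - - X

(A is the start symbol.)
A reduce-reduce conflict occurs when an LR(0) state has two complete items [A → α .] and [B → β .] — both call for a reduction, and with no lookahead the parser cannot choose between them.

Augment with A' → A and build the canonical LR(0) collection (I0 = CLOSURE({[A' → . A]}), then GOTO on every symbol after a dot until no new states appear). It has 19 states:
  I0: { [A → . X F F], [A' → . A], [X → . - - -] }  — shift
  I1: { [X → - . - -] }  — shift
  I2: { [A' → A .] }  — accept
  I3: { [A → X . F F], [F → . ) D], [F → . )], [F → . -] }  — shift
  I4: { [D → . - - X], [D → . D id id], [D → . X D], [F → ) . D], [F → ) .], [X → . - - -] }  — shift, reduce
  I5: { [F → - .] }  — reduce
  I6: { [A → X F . F], [F → . ) D], [F → . )], [F → . -] }  — shift
  I7: { [A → X F F .] }  — reduce
  I8: { [D → - . - X], [X → - . - -] }  — shift
  I9: { [D → D . id id], [F → ) D .] }  — shift, reduce
  I10: { [D → . - - X], [D → . D id id], [D → . X D], [D → X . D], [X → . - - -] }  — shift
  I11: { [D → D . id id], [D → X D .] }  — shift, reduce
  I12: { [D → D id . id] }  — shift
  I13: { [D → D id id .] }  — reduce
  I14: { [D → - - . X], [X → - - . -], [X → . - - -] }  — shift
  I15: { [X → - - - .], [X → - . - -] }  — shift, reduce
  I16: { [D → - - X .] }  — reduce
  I17: { [X → - - . -] }  — shift
  I18: { [X → - - - .] }  — reduce

No state contains more than one complete item.

Answer: No reduce-reduce conflicts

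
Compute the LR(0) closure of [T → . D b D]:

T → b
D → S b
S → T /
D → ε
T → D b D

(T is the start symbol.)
{ [D → . S b], [D → .], [S → . T /], [T → . D b D], [T → . b] }

To compute CLOSURE, for each item [A → α.Bβ] where B is a non-terminal, add [B → .γ] for all productions B → γ; repeat for the newly added items until nothing changes.

Start with: [T → . D b D]
  [T → . D b D] has the dot before D: add [D → . S b], [D → .]
  [D → . S b] has the dot before S: add [S → . T /]
  [S → . T /] has the dot before T: add [T → . b]
No further items can be added.

CLOSURE = { [D → . S b], [D → .], [S → . T /], [T → . D b D], [T → . b] }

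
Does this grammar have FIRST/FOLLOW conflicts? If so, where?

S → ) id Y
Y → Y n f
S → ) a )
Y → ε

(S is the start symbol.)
Yes. Y → Y n f with FOLLOW(Y) on { 'n' }

A FIRST/FOLLOW conflict occurs when a non-terminal N has a nullable alternative N → β (β ⇒* ε) and another alternative N → α with FIRST(α) ∩ FOLLOW(N) ≠ ∅: on such a lookahead the parser cannot decide between expanding α and letting N vanish via β.

Nullable non-terminals: Y.
FIRST sets used below: FIRST(Y) = { 'n', ε }

Y: nullable alternative(s) Y → ε; FOLLOW(Y) = { $, 'n' }
  Y → Y n f: FIRST \ {ε} = { 'n' } — overlaps FOLLOW(Y) on { 'n' }: CONFLICT
  Y → ε: FIRST \ {ε} = { } — this is the only nullable alternative, skip

S has no nullable alternative, so no FIRST/FOLLOW check is needed there.

So the grammar has 1 FIRST/FOLLOW conflict (marked CONFLICT above).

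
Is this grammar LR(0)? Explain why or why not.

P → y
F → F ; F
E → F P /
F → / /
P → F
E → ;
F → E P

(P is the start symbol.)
A grammar is LR(0) if no state in the canonical LR(0) collection has:
  - both a shift item (dot before a terminal) and a complete item (shift-reduce conflict), or
  - two or more complete items (reduce-reduce conflict; the accept item [P' → P .] counts as a complete item here).

Augment with P' → P and build the canonical LR(0) collection (I0 = CLOSURE({[P' → . P]}), then GOTO on every symbol after a dot until no new states appear). It has 13 states:
  I0: { [E → . ;], [E → . F P /], [F → . / /], [F → . E P], [F → . F ; F], [P → . F], [P → . y], [P' → . P] }  — shift
  I1: { [F → / . /] }  — shift
  I2: { [E → ; .] }  — reduce
  I3: { [E → . ;], [E → . F P /], [F → . / /], [F → . E P], [F → . F ; F], [F → E . P], [P → . F], [P → . y] }  — shift
  I4: { [E → . ;], [E → . F P /], [E → F . P /], [F → . / /], [F → . E P], [F → . F ; F], [F → F . ; F], [P → . F], [P → . y], [P → F .] }  — shift, reduce
  I5: { [P' → P .] }  — accept
  I6: { [P → y .] }  — reduce
  I7: { [E → . ;], [E → . F P /], [E → ; .], [F → . / /], [F → . E P], [F → . F ; F], [F → F ; . F] }  — shift, reduce
  I8: { [E → F P . /] }  — shift
  I9: { [E → F P / .] }  — reduce
  I10: { [E → . ;], [E → . F P /], [E → F . P /], [F → . / /], [F → . E P], [F → . F ; F], [F → F . ; F], [F → F ; F .], [P → . F], [P → . y] }  — shift, reduce
  I11: { [F → E P .] }  — reduce
  I12: { [F → / / .] }  — reduce

Conflict in state I4:
  Shift-reduce conflict between [P → F .] and [E → . ;]
So the grammar is NOT LR(0).

Answer: No. Shift-reduce conflict between [P → F .] and [E → . ;]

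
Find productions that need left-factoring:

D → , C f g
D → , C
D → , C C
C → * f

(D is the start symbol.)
Yes, D has productions with common prefix ', C'

Left-factoring is needed when two productions for the same non-terminal
share a common prefix on the right-hand side.

Productions for D:
  D → , C f g
  D → , C
  D → , C C

Found common prefix ', C' in productions for D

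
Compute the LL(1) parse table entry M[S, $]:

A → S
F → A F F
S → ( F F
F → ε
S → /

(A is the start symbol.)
To find M[S, $], we find productions for S where $ is in the predict set (PREDICT(N → α) = (FIRST(α) \ {ε}) ∪ (FOLLOW(N) if α ⇒* ε)).

S → ( F F: PREDICT = { '(' }
S → /: PREDICT = { '/' }

M[S, $] is empty (no production applies)

Answer: Empty (error entry)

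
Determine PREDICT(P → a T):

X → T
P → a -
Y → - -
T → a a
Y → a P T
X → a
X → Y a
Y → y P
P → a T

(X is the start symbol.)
{ 'a' }

PREDICT(P → a T) = (FIRST(RHS) \ {ε}) ∪ (FOLLOW(P) if ε ∈ FIRST(RHS), i.e. RHS ⇒* ε)
FIRST(a T) = { 'a' }
ε ∉ FIRST(a T), so FOLLOW(P) is not added.
PREDICT(P → a T) = { 'a' }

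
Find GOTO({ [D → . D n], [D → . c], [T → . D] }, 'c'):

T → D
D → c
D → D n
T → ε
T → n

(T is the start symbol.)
GOTO(I, 'c') = CLOSURE({ [A → αX.β] : [A → α.Xβ] ∈ I, X = 'c' })

Items with dot before 'c', with the dot advanced:
  [D → . c] → [D → c .]
Closure adds nothing (no advanced item has the dot before a non-terminal).

GOTO = { [D → c .] }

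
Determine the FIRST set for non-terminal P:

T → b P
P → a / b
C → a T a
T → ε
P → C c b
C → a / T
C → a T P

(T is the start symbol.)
{ 'a' }

To compute FIRST(P), examine every production with P on the left-hand side, reading each right-hand side left to right until a non-nullable symbol is reached.

FIRST sets of the other non-terminals involved (by the same procedure, iterated to a fixed point):
  FIRST(C) = { 'a' }

From P → a / b:
  - a is a terminal: add 'a' and stop
From P → C c b:
  - C is a non-terminal: add FIRST(C) \ {ε} = { 'a' }
    C is not nullable, so stop

Collecting: FIRST(P) = { 'a' }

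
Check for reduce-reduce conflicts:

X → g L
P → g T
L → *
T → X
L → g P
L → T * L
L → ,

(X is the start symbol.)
No reduce-reduce conflicts

A reduce-reduce conflict occurs when an LR(0) state has two complete items [A → α .] and [B → β .] — both call for a reduction, and with no lookahead the parser cannot choose between them.

Augment with X' → X and build the canonical LR(0) collection (I0 = CLOSURE({[X' → . X]}), then GOTO on every symbol after a dot until no new states appear). It has 14 states:
  I0: { [X → . g L], [X' → . X] }  — shift
  I1: { [X' → X .] }  — accept
  I2: { [L → . *], [L → . ,], [L → . T * L], [L → . g P], [T → . X], [X → . g L], [X → g . L] }  — shift
  I3: { [L → * .] }  — reduce
  I4: { [L → , .] }  — reduce
  I5: { [X → g L .] }  — reduce
  I6: { [L → T . * L] }  — shift
  I7: { [T → X .] }  — reduce
  I8: { [L → . *], [L → . ,], [L → . T * L], [L → . g P], [L → g . P], [P → . g T], [T → . X], [X → . g L], [X → g . L] }  — shift
  I9: { [L → g P .] }  — reduce
  I10: { [L → . *], [L → . ,], [L → . T * L], [L → . g P], [L → g . P], [P → . g T], [P → g . T], [T → . X], [X → . g L], [X → g . L] }  — shift
  I11: { [L → T . * L], [P → g T .] }  — shift, reduce
  I12: { [L → . *], [L → . ,], [L → . T * L], [L → . g P], [L → T * . L], [T → . X], [X → . g L] }  — shift
  I13: { [L → T * L .] }  — reduce

No state contains more than one complete item.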